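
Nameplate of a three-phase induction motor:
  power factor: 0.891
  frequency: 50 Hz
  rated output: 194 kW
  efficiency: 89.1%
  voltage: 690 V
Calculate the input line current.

P_out = 194 kW = 194000 W
P_in = P_out / η = 194000 / 0.891 = 217733 W
I_L = P_in / (√3·V_L·cosφ) = 217733 / (1.732 × 690 × 0.891) = 204 A

204 A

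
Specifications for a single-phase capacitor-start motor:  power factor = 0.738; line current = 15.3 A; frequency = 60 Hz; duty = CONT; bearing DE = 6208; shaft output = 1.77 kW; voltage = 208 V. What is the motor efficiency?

P_out = 1.77 kW = 1770 W
P_in = V·I·cosφ = 208 × 15.3 × 0.738 = 2349 W
η = P_out / P_in = 1770 / 2349 = 0.754 = 75.4%

75.4 %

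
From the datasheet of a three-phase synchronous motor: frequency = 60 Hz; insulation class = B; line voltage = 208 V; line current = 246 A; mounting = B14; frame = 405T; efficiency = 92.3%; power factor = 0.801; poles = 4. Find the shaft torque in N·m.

P_in = √3·V·I·cosφ = 1.732 × 208 × 246 × 0.801 = 70987 W
P_out = η·P_in = 0.923 × 70987 = 65521 W
n = n_s = 120×60/4 = 1800 rpm (synchronous)
ω = 2π×1800/60 = 188.5 rad/s
τ = P_out/ω = 65521/188.5 = 348 N·m

348 N·m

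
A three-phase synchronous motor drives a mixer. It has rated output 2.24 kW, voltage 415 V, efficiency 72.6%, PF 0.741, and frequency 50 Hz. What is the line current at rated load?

P_out = 2.24 kW = 2240 W
P_in = P_out / η = 2240 / 0.726 = 3085 W
I_L = P_in / (√3·V_L·cosφ) = 3085 / (1.732 × 415 × 0.741) = 5.79 A

5.79 A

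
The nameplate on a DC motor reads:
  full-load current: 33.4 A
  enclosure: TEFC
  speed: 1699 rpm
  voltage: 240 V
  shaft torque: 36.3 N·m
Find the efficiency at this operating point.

ω = 2π × 1699/60 = 177.9 rad/s; P_out = τω = 36.3 × 177.9 = 6458 W
P_in = V·I = 240 × 33.4 = 8016 W
η = P_out / P_in = 6458 / 8016 = 0.806 = 80.6%

80.6 %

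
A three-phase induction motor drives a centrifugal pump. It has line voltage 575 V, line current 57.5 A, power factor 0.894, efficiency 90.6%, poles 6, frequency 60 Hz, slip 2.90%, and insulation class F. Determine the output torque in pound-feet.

P_in = √3·V·I·cosφ = 1.732 × 575 × 57.5 × 0.894 = 51194 W
P_out = η·P_in = 0.906 × 51194 = 46382 W
n_s = 120×60/6 = 1200 rpm; n = 1200×(1−0.029) = 1165 rpm
ω = 2π×1165/60 = 122 rad/s
τ = P_out/ω = 46382/122 = 380.2 N·m
In lb·ft: 380.2/1.356 = 280 lb·ft

280 lb·ft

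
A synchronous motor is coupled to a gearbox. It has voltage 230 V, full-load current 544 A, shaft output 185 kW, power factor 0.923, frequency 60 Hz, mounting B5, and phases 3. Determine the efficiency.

92.5 %

P_out = 185 kW = 185000 W
P_in = √3·V_L·I_L·cosφ = 1.732 × 230 × 544 × 0.923 = 200021 W
η = P_out / P_in = 185000 / 200021 = 0.925 = 92.5%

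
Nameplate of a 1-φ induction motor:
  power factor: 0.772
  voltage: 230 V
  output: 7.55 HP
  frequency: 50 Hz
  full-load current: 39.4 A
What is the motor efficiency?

P_out = 7.55 × 746 = 5632 W
P_in = V·I·cosφ = 230 × 39.4 × 0.772 = 6996 W
η = P_out / P_in = 5632 / 6996 = 0.805 = 80.5%

80.5 %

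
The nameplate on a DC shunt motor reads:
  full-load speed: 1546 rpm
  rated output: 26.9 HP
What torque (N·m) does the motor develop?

124 N·m

P_out = 26.9 × 746 = 20067 W
ω = 2π × 1546/60 = 161.9 rad/s
τ = P_out/ω = 20067/161.9 = 124 N·m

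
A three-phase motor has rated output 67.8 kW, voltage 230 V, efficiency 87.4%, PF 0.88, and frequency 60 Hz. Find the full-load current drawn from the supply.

221 A

P_out = 67.8 kW = 67800 W
P_in = P_out / η = 67800 / 0.874 = 77574 W
I_L = P_in / (√3·V_L·cosφ) = 77574 / (1.732 × 230 × 0.88) = 221 A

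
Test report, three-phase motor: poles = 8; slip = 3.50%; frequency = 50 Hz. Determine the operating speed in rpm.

n_s = 120f/p = 120×50/8 = 750 rpm
n = n_s(1 − s) = 750 × (1 − 0.035) = 724 rpm

724 rpm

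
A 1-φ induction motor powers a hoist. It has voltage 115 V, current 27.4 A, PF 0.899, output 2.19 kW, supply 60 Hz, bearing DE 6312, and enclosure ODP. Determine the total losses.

P_in = V·I·cosφ = 115×27.4×0.899 = 2833 W
P_out = 2190 W
Losses = P_in − P_out = 2833 − 2190 = 643 W

643 W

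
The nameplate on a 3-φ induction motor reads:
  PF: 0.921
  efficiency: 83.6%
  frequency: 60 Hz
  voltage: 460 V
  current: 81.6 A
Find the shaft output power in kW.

50.1 kW

P_in = √3·V·I·cosφ = 1.732 × 460 × 81.6 × 0.921 = 59876 W
P_out = η·P_in = 0.836 × 59876 = 50056 W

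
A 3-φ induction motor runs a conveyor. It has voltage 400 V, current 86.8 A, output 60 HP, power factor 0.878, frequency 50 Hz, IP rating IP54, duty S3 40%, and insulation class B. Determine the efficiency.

84.8 %

P_out = 60 × 746 = 44760 W
P_in = √3·V_L·I_L·cosφ = 1.732 × 400 × 86.8 × 0.878 = 52799 W
η = P_out / P_in = 44760 / 52799 = 0.848 = 84.8%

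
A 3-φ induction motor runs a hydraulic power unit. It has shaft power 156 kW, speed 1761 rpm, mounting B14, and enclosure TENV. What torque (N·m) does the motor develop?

846 N·m

ω = 2π × 1761/60 = 184.4 rad/s
τ = P/ω = 156000/184.4 = 846 N·m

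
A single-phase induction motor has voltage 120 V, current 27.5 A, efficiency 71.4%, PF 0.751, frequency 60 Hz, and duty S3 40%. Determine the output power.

1.77 kW

P_in = V·I·cosφ = 120 × 27.5 × 0.751 = 2478 W
P_out = η·P_in = 0.714 × 2478 = 1769 W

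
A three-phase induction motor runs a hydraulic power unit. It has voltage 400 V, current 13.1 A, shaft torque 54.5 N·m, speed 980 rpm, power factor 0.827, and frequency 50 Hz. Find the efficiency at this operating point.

74.5 %

ω = 2π × 980/60 = 102.6 rad/s; P_out = τω = 54.5 × 102.6 = 5592 W
P_in = √3·V_L·I_L·cosφ = 1.732 × 400 × 13.1 × 0.827 = 7506 W
η = P_out / P_in = 5592 / 7506 = 0.745 = 74.5%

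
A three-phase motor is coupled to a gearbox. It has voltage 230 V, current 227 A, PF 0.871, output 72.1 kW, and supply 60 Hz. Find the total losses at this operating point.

6.66 kW

P_in = √3·V·I·cosφ = 1.732×230×227×0.871 = 78763 W
P_out = 72100 W
Losses = P_in − P_out = 78763 − 72100 = 6663 W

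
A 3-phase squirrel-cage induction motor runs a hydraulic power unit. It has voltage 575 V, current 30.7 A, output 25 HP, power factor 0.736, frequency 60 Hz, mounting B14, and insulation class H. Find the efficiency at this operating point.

P_out = 25 × 746 = 18650 W
P_in = √3·V_L·I_L·cosφ = 1.732 × 575 × 30.7 × 0.736 = 22503 W
η = P_out / P_in = 18650 / 22503 = 0.829 = 82.9%

82.9 %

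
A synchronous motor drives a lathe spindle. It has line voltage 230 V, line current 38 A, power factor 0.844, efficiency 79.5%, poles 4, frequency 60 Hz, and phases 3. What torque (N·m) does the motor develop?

P_in = √3·V·I·cosφ = 1.732 × 230 × 38 × 0.844 = 12776 W
P_out = η·P_in = 0.795 × 12776 = 10157 W
n = n_s = 120×60/4 = 1800 rpm (synchronous)
ω = 2π×1800/60 = 188.5 rad/s
τ = P_out/ω = 10157/188.5 = 53.9 N·m

53.9 N·m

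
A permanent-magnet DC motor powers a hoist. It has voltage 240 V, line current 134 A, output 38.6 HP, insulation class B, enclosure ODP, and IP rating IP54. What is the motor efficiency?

P_out = 38.6 × 746 = 28796 W
P_in = V·I = 240 × 134 = 32160 W
η = P_out / P_in = 28796 / 32160 = 0.895 = 89.5%

89.5 %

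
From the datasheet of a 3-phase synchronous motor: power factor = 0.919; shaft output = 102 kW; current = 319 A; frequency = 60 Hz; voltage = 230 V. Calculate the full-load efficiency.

P_out = 102 kW = 102000 W
P_in = √3·V_L·I_L·cosφ = 1.732 × 230 × 319 × 0.919 = 116784 W
η = P_out / P_in = 102000 / 116784 = 0.873 = 87.3%

87.3 %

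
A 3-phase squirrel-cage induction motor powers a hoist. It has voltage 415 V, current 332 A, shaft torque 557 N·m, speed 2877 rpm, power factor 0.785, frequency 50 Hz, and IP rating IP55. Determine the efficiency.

ω = 2π × 2877/60 = 301.3 rad/s; P_out = τω = 557 × 301.3 = 167824 W
P_in = √3·V_L·I_L·cosφ = 1.732 × 415 × 332 × 0.785 = 187328 W
η = P_out / P_in = 167824 / 187328 = 0.896 = 89.6%

89.6 %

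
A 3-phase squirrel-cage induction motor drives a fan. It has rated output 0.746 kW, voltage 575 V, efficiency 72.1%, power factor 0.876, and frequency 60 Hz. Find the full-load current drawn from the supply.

1.19 A

P_out = 0.746 kW = 746 W
P_in = P_out / η = 746 / 0.721 = 1035 W
I_L = P_in / (√3·V_L·cosφ) = 1035 / (1.732 × 575 × 0.876) = 1.19 A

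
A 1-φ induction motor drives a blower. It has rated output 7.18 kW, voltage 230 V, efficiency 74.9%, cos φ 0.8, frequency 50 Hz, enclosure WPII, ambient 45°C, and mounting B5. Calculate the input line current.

P_out = 7.18 kW = 7180 W
P_in = P_out / η = 7180 / 0.749 = 9586 W
I = P_in / (V·cosφ) = 9586 / (230 × 0.8) = 52.1 A

52.1 A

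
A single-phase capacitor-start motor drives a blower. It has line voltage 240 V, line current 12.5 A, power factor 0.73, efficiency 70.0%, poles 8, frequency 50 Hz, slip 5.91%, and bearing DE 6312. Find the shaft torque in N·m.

P_in = V·I·cosφ = 240 × 12.5 × 0.73 = 2190 W
P_out = η·P_in = 0.7 × 2190 = 1533 W
n_s = 120×50/8 = 750 rpm; n = 750×(1−0.0591) = 706 rpm
ω = 2π×706/60 = 73.93 rad/s
τ = P_out/ω = 1533/73.93 = 20.7 N·m

20.7 N·m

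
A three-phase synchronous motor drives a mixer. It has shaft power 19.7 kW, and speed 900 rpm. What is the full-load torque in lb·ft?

154 lb·ft

ω = 2π × 900/60 = 94.25 rad/s
τ = P/ω = 19700/94.25 = 209 N·m
In lb·ft: 209/1.356 = 154 lb·ft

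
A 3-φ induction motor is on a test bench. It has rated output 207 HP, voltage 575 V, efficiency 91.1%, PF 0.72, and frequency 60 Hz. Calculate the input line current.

236 A

P_out = 207 × 746 = 154422 W
P_in = P_out / η = 154422 / 0.911 = 169508 W
I_L = P_in / (√3·V_L·cosφ) = 169508 / (1.732 × 575 × 0.72) = 236 A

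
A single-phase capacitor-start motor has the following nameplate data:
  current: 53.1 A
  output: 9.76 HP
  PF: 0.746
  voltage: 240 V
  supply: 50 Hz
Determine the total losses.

2.23 kW

P_in = V·I·cosφ = 240×53.1×0.746 = 9507 W
P_out = 9.76×746 = 7281 W
Losses = P_in − P_out = 9507 − 7281 = 2226 W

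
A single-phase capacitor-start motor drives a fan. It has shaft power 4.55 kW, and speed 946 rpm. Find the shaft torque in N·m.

45.9 N·m

ω = 2π × 946/60 = 99.06 rad/s
τ = P/ω = 4550/99.06 = 45.9 N·m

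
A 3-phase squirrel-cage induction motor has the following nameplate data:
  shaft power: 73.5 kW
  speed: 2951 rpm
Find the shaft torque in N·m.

238 N·m

ω = 2π × 2951/60 = 309 rad/s
τ = P/ω = 73500/309 = 238 N·m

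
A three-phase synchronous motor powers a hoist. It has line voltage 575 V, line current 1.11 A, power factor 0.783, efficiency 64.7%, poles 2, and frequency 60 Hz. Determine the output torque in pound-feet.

P_in = √3·V·I·cosφ = 1.732 × 575 × 1.11 × 0.783 = 866 W
P_out = η·P_in = 0.647 × 866 = 560 W
n = n_s = 120×60/2 = 3600 rpm (synchronous)
ω = 2π×3600/60 = 377 rad/s
τ = P_out/ω = 560/377 = 1.485 N·m
In lb·ft: 1.485/1.356 = 1.1 lb·ft

1.1 lb·ft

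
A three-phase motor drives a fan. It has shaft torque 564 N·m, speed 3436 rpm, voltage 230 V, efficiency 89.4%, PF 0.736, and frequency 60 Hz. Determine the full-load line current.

ω = 2π×3436/60 = 359.8 rad/s; P_out = τω = 564 × 359.8 = 202927 W
P_in = P_out / η = 202927 / 0.894 = 226988 W
I_L = P_in / (√3·V_L·cosφ) = 226988 / (1.732 × 230 × 0.736) = 774 A

774 A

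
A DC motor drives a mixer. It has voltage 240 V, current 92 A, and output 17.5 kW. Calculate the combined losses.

P_in = V·I = 240×92 = 22080 W
P_out = 17500 W
Losses = P_in − P_out = 22080 − 17500 = 4580 W

4.58 kW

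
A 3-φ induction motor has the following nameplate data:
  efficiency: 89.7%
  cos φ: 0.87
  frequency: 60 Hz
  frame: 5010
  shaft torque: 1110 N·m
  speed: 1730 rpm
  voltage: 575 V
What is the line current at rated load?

259 A

ω = 2π×1730/60 = 181.2 rad/s; P_out = τω = 1110 × 181.2 = 201132 W
P_in = P_out / η = 201132 / 0.897 = 224227 W
I_L = P_in / (√3·V_L·cosφ) = 224227 / (1.732 × 575 × 0.87) = 259 A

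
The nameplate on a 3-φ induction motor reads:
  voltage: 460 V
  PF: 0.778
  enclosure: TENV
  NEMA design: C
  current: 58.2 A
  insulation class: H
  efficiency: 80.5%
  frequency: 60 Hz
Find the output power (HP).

38.9 HP

P_in = √3·V·I·cosφ = 1.732 × 460 × 58.2 × 0.778 = 36075 W
P_out = η·P_in = 0.805 × 36075 = 29040 W
= 29040/746 = 38.9 HP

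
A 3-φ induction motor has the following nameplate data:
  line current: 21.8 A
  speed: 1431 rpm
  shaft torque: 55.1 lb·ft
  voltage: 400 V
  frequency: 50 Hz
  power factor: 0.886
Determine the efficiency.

τ = 55.1 lb·ft × 1.356 = 74.72 N·m
ω = 2π × 1431/60 = 149.9 rad/s; P_out = τω = 74.72 × 149.9 = 11201 W
P_in = √3·V_L·I_L·cosφ = 1.732 × 400 × 21.8 × 0.886 = 13381 W
η = P_out / P_in = 11201 / 13381 = 0.837 = 83.7%

83.7 %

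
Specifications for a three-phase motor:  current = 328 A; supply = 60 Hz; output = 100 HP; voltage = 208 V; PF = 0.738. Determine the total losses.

12.6 kW

P_in = √3·V·I·cosφ = 1.732×208×328×0.738 = 87205 W
P_out = 100×746 = 74600 W
Losses = P_in − P_out = 87205 − 74600 = 12605 W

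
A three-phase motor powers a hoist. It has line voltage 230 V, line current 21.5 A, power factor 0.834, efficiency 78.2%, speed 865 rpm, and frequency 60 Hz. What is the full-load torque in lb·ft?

45.5 lb·ft

P_in = √3·V·I·cosφ = 1.732 × 230 × 21.5 × 0.834 = 7143 W
P_out = η·P_in = 0.782 × 7143 = 5586 W
n = 865 rpm
ω = 2π×865/60 = 90.58 rad/s
τ = P_out/ω = 5586/90.58 = 61.67 N·m
In lb·ft: 61.67/1.356 = 45.5 lb·ft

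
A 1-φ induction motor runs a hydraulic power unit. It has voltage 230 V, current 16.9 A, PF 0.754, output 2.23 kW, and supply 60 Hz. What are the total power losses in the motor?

P_in = V·I·cosφ = 230×16.9×0.754 = 2931 W
P_out = 2230 W
Losses = P_in − P_out = 2931 − 2230 = 701 W

701 W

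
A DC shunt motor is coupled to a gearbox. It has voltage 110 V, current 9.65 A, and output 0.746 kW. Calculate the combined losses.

316 W

P_in = V·I = 110×9.65 = 1062 W
P_out = 746 W
Losses = P_in − P_out = 1062 − 746 = 316 W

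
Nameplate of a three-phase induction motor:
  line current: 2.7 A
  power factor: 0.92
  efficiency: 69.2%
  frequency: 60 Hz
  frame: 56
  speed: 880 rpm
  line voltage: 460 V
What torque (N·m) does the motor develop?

14.9 N·m

P_in = √3·V·I·cosφ = 1.732 × 460 × 2.7 × 0.92 = 1979 W
P_out = η·P_in = 0.692 × 1979 = 1369 W
n = 880 rpm
ω = 2π×880/60 = 92.15 rad/s
τ = P_out/ω = 1369/92.15 = 14.9 N·m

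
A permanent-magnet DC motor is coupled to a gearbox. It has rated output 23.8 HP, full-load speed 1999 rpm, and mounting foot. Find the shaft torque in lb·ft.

62.6 lb·ft

P_out = 23.8 × 746 = 17755 W
ω = 2π × 1999/60 = 209.3 rad/s
τ = P_out/ω = 17755/209.3 = 84.83 N·m
In lb·ft: 84.83/1.356 = 62.6 lb·ft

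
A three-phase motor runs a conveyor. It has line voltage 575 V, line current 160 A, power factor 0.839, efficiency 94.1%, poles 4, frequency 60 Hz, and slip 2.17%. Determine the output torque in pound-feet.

P_in = √3·V·I·cosφ = 1.732 × 575 × 160 × 0.839 = 133690 W
P_out = η·P_in = 0.941 × 133690 = 125802 W
n_s = 120×60/4 = 1800 rpm; n = 1800×(1−0.0217) = 1761 rpm
ω = 2π×1761/60 = 184.4 rad/s
τ = P_out/ω = 125802/184.4 = 682.2 N·m
In lb·ft: 682.2/1.356 = 503 lb·ft

503 lb·ft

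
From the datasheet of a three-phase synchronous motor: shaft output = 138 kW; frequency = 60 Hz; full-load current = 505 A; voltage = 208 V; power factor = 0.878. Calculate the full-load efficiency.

P_out = 138 kW = 138000 W
P_in = √3·V_L·I_L·cosφ = 1.732 × 208 × 505 × 0.878 = 159734 W
η = P_out / P_in = 138000 / 159734 = 0.864 = 86.4%

86.4 %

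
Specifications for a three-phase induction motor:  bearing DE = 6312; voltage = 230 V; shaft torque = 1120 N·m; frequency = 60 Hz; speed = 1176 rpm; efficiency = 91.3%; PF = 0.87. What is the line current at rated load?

ω = 2π×1176/60 = 123.2 rad/s; P_out = τω = 1120 × 123.2 = 137984 W
P_in = P_out / η = 137984 / 0.913 = 151133 W
I_L = P_in / (√3·V_L·cosφ) = 151133 / (1.732 × 230 × 0.87) = 436 A

436 A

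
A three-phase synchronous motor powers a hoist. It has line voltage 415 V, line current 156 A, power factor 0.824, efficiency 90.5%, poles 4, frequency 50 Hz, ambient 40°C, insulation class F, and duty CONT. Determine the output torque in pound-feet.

393 lb·ft

P_in = √3·V·I·cosφ = 1.732 × 415 × 156 × 0.824 = 92395 W
P_out = η·P_in = 0.905 × 92395 = 83617 W
n = n_s = 120×50/4 = 1500 rpm (synchronous)
ω = 2π×1500/60 = 157.1 rad/s
τ = P_out/ω = 83617/157.1 = 532.3 N·m
In lb·ft: 532.3/1.356 = 393 lb·ft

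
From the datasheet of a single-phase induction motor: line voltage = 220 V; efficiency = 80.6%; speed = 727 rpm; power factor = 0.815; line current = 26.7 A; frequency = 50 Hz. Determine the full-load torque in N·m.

P_in = V·I·cosφ = 220 × 26.7 × 0.815 = 4787 W
P_out = η·P_in = 0.806 × 4787 = 3858 W
n = 727 rpm
ω = 2π×727/60 = 76.13 rad/s
τ = P_out/ω = 3858/76.13 = 50.7 N·m

50.7 N·m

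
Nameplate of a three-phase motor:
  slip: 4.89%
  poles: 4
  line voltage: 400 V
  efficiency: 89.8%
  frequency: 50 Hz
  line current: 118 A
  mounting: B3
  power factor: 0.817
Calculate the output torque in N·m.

401 N·m

P_in = √3·V·I·cosφ = 1.732 × 400 × 118 × 0.817 = 66790 W
P_out = η·P_in = 0.898 × 66790 = 59977 W
n_s = 120×50/4 = 1500 rpm; n = 1500×(1−0.0489) = 1427 rpm
ω = 2π×1427/60 = 149.4 rad/s
τ = P_out/ω = 59977/149.4 = 401 N·m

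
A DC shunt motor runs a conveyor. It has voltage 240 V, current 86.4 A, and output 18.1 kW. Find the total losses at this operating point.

P_in = V·I = 240×86.4 = 20736 W
P_out = 18100 W
Losses = P_in − P_out = 20736 − 18100 = 2636 W

2640 W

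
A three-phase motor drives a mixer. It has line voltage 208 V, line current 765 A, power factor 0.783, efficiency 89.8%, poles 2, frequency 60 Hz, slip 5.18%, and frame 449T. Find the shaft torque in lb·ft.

P_in = √3·V·I·cosφ = 1.732 × 208 × 765 × 0.783 = 215792 W
P_out = η·P_in = 0.898 × 215792 = 193781 W
n_s = 120×60/2 = 3600 rpm; n = 3600×(1−0.0518) = 3414 rpm
ω = 2π×3414/60 = 357.5 rad/s
τ = P_out/ω = 193781/357.5 = 542 N·m
In lb·ft: 542/1.356 = 400 lb·ft

400 lb·ft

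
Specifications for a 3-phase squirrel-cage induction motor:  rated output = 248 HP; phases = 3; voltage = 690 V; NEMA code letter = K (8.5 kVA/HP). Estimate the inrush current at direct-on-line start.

S_LR = 8.5 × 248 = 2108 kVA
I_LR = S_LR/(√3·V_L) = 2108000/(1.732×690) = 1760 A

1760 A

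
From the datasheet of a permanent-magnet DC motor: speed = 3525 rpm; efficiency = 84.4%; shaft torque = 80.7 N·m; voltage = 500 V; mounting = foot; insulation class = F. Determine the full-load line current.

70.6 A

ω = 2π×3525/60 = 369.1 rad/s; P_out = τω = 80.7 × 369.1 = 29786 W
P_in = P_out / η = 29786 / 0.844 = 35291 W
I = P_in / V = 35291 / 500 = 70.6 A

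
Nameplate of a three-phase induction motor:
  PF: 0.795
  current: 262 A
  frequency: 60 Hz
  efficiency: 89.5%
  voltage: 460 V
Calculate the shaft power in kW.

P_in = √3·V·I·cosφ = 1.732 × 460 × 262 × 0.795 = 165949 W
P_out = η·P_in = 0.895 × 165949 = 148524 W

149 kW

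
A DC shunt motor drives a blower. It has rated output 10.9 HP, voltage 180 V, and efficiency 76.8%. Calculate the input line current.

P_out = 10.9 × 746 = 8131 W
P_in = P_out / η = 8131 / 0.768 = 10587 W
I = P_in / V = 10587 / 180 = 58.8 A

58.8 A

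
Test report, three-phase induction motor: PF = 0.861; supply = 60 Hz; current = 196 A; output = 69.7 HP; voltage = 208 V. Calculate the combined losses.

P_in = √3·V·I·cosφ = 1.732×208×196×0.861 = 60795 W
P_out = 69.7×746 = 51996 W
Losses = P_in − P_out = 60795 − 51996 = 8799 W

8800 W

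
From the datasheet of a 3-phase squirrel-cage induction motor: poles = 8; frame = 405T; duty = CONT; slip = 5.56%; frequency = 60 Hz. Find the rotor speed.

850 rpm

n_s = 120f/p = 120×60/8 = 900 rpm
n = n_s(1 − s) = 900 × (1 − 0.0556) = 850 rpm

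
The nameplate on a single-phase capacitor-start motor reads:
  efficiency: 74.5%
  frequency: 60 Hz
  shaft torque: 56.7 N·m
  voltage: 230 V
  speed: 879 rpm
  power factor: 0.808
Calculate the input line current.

37.7 A

ω = 2π×879/60 = 92.05 rad/s; P_out = τω = 56.7 × 92.05 = 5219 W
P_in = P_out / η = 5219 / 0.745 = 7005 W
I = P_in / (V·cosφ) = 7005 / (230 × 0.808) = 37.7 A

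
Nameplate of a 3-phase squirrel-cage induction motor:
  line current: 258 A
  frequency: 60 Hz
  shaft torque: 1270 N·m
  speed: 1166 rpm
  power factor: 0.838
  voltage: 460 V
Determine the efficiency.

90.0 %

ω = 2π × 1166/60 = 122.1 rad/s; P_out = τω = 1270 × 122.1 = 155067 W
P_in = √3·V_L·I_L·cosφ = 1.732 × 460 × 258 × 0.838 = 172254 W
η = P_out / P_in = 155067 / 172254 = 0.900 = 90.0%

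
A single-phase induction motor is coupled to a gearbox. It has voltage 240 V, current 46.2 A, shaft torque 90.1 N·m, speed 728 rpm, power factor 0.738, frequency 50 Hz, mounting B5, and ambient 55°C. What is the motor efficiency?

ω = 2π × 728/60 = 76.24 rad/s; P_out = τω = 90.1 × 76.24 = 6869 W
P_in = V·I·cosφ = 240 × 46.2 × 0.738 = 8183 W
η = P_out / P_in = 6869 / 8183 = 0.839 = 83.9%

83.9 %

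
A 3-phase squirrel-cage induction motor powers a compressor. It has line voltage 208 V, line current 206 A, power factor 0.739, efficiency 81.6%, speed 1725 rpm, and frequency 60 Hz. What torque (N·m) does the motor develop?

P_in = √3·V·I·cosφ = 1.732 × 208 × 206 × 0.739 = 54843 W
P_out = η·P_in = 0.816 × 54843 = 44752 W
n = 1725 rpm
ω = 2π×1725/60 = 180.6 rad/s
τ = P_out/ω = 44752/180.6 = 248 N·m

248 N·m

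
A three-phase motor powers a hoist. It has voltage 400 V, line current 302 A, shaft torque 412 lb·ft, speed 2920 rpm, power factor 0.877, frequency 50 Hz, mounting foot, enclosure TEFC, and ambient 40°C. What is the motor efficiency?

τ = 412 lb·ft × 1.356 = 558.7 N·m
ω = 2π × 2920/60 = 305.8 rad/s; P_out = τω = 558.7 × 305.8 = 170850 W
P_in = √3·V_L·I_L·cosφ = 1.732 × 400 × 302 × 0.877 = 183491 W
η = P_out / P_in = 170850 / 183491 = 0.931 = 93.1%

93.1 %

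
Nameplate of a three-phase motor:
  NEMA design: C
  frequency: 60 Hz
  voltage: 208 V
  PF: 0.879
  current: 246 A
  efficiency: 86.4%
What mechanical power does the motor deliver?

P_in = √3·V·I·cosφ = 1.732 × 208 × 246 × 0.879 = 77900 W
P_out = η·P_in = 0.864 × 77900 = 67306 W

67.3 kW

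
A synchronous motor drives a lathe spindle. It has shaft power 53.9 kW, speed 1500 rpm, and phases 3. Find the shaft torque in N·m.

343 N·m

ω = 2π × 1500/60 = 157.1 rad/s
τ = P/ω = 53900/157.1 = 343 N·m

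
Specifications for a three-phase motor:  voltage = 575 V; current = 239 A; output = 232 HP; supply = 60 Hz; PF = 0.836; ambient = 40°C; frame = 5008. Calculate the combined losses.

P_in = √3·V·I·cosφ = 1.732×575×239×0.836 = 198985 W
P_out = 232×746 = 173072 W
Losses = P_in − P_out = 198985 − 173072 = 25913 W

25.9 kW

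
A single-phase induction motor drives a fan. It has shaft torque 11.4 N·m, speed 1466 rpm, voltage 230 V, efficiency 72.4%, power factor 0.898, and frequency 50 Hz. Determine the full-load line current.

11.7 A

ω = 2π×1466/60 = 153.5 rad/s; P_out = τω = 11.4 × 153.5 = 1750 W
P_in = P_out / η = 1750 / 0.724 = 2417 W
I = P_in / (V·cosφ) = 2417 / (230 × 0.898) = 11.7 A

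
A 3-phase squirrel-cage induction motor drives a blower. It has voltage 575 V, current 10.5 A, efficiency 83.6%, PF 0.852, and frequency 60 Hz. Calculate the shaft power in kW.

P_in = √3·V·I·cosφ = 1.732 × 575 × 10.5 × 0.852 = 8909 W
P_out = η·P_in = 0.836 × 8909 = 7448 W

7.45 kW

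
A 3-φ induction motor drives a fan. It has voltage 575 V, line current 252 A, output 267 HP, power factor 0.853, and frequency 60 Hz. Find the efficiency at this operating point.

P_out = 267 × 746 = 199182 W
P_in = √3·V_L·I_L·cosφ = 1.732 × 575 × 252 × 0.853 = 214075 W
η = P_out / P_in = 199182 / 214075 = 0.930 = 93.0%

93.0 %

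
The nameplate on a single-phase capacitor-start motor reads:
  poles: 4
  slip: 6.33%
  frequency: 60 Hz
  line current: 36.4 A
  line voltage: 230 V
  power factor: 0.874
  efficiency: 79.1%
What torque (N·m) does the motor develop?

P_in = V·I·cosφ = 230 × 36.4 × 0.874 = 7317 W
P_out = η·P_in = 0.791 × 7317 = 5788 W
n_s = 120×60/4 = 1800 rpm; n = 1800×(1−0.0633) = 1686 rpm
ω = 2π×1686/60 = 176.6 rad/s
τ = P_out/ω = 5788/176.6 = 32.8 N·m

32.8 N·m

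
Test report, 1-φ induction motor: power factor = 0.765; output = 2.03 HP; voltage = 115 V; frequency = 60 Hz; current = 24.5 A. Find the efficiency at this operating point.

P_out = 2.03 × 746 = 1514 W
P_in = V·I·cosφ = 115 × 24.5 × 0.765 = 2155 W
η = P_out / P_in = 1514 / 2155 = 0.703 = 70.3%

70.3 %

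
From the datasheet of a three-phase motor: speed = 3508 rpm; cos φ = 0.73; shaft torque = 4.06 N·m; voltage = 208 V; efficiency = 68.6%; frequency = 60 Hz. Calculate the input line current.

ω = 2π×3508/60 = 367.4 rad/s; P_out = τω = 4.06 × 367.4 = 1492 W
P_in = P_out / η = 1492 / 0.686 = 2175 W
I_L = P_in / (√3·V_L·cosφ) = 2175 / (1.732 × 208 × 0.73) = 8.27 A

8.27 A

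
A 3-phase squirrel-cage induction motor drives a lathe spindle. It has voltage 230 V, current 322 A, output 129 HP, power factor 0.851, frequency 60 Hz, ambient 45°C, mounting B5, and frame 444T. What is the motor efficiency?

88.2 %

P_out = 129 × 746 = 96234 W
P_in = √3·V_L·I_L·cosφ = 1.732 × 230 × 322 × 0.851 = 109159 W
η = P_out / P_in = 96234 / 109159 = 0.882 = 88.2%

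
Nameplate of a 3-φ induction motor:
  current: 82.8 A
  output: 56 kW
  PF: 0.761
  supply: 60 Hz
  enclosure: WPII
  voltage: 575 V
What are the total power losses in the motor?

6750 W

P_in = √3·V·I·cosφ = 1.732×575×82.8×0.761 = 62752 W
P_out = 56000 W
Losses = P_in − P_out = 62752 − 56000 = 6752 W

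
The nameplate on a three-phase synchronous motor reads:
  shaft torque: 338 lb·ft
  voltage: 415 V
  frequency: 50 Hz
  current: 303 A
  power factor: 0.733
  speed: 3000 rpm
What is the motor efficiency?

τ = 338 lb·ft × 1.356 = 458.3 N·m
ω = 2π × 3000/60 = 314.2 rad/s; P_out = τω = 458.3 × 314.2 = 143998 W
P_in = √3·V_L·I_L·cosφ = 1.732 × 415 × 303 × 0.733 = 159640 W
η = P_out / P_in = 143998 / 159640 = 0.902 = 90.2%

90.2 %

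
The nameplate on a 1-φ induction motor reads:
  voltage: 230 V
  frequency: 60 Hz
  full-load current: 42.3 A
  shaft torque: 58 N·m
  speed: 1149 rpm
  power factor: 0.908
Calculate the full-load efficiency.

ω = 2π × 1149/60 = 120.3 rad/s; P_out = τω = 58 × 120.3 = 6977 W
P_in = V·I·cosφ = 230 × 42.3 × 0.908 = 8834 W
η = P_out / P_in = 6977 / 8834 = 0.790 = 79.0%

79.0 %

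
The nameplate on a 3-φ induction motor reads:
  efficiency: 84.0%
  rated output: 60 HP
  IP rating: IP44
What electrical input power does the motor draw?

53.3 kW

P_out = 60 × 746 = 44760 W
P_in = P_out/η = 44760/0.84 = 53286 W = 53.3 kW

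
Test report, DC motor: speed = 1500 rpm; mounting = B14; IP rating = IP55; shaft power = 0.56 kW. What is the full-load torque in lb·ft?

ω = 2π × 1500/60 = 157.1 rad/s
τ = P/ω = 560/157.1 = 3.565 N·m
In lb·ft: 3.565/1.356 = 2.63 lb·ft

2.63 lb·ft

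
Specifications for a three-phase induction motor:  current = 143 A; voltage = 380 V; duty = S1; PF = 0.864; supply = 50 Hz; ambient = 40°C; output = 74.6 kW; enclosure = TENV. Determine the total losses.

6720 W

P_in = √3·V·I·cosφ = 1.732×380×143×0.864 = 81317 W
P_out = 74600 W
Losses = P_in − P_out = 81317 − 74600 = 6717 W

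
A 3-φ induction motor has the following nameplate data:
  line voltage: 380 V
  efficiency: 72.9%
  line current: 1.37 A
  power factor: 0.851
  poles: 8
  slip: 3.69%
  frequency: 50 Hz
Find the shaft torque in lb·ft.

P_in = √3·V·I·cosφ = 1.732 × 380 × 1.37 × 0.851 = 767 W
P_out = η·P_in = 0.729 × 767 = 559 W
n_s = 120×50/8 = 750 rpm; n = 750×(1−0.0369) = 722 rpm
ω = 2π×722/60 = 75.61 rad/s
τ = P_out/ω = 559/75.61 = 7.393 N·m
In lb·ft: 7.393/1.356 = 5.45 lb·ft

5.45 lb·ft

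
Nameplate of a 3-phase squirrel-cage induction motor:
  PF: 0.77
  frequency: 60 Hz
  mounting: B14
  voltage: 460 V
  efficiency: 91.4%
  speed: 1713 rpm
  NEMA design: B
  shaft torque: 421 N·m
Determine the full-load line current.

135 A

ω = 2π×1713/60 = 179.4 rad/s; P_out = τω = 421 × 179.4 = 75527 W
P_in = P_out / η = 75527 / 0.914 = 82633 W
I_L = P_in / (√3·V_L·cosφ) = 82633 / (1.732 × 460 × 0.77) = 135 A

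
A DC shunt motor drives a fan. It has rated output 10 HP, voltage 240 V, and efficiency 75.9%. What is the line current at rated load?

P_out = 10 × 746 = 7460 W
P_in = P_out / η = 7460 / 0.759 = 9829 W
I = P_in / V = 9829 / 240 = 41 A

41 A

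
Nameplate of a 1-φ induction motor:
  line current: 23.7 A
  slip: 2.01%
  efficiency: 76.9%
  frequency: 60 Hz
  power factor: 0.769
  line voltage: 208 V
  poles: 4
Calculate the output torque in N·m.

P_in = V·I·cosφ = 208 × 23.7 × 0.769 = 3791 W
P_out = η·P_in = 0.769 × 3791 = 2915 W
n_s = 120×60/4 = 1800 rpm; n = 1800×(1−0.0201) = 1764 rpm
ω = 2π×1764/60 = 184.7 rad/s
τ = P_out/ω = 2915/184.7 = 15.8 N·m

15.8 N·m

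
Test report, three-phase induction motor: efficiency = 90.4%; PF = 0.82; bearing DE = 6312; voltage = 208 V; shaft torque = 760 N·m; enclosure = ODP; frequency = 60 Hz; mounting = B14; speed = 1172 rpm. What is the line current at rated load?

ω = 2π×1172/60 = 122.7 rad/s; P_out = τω = 760 × 122.7 = 93252 W
P_in = P_out / η = 93252 / 0.904 = 103155 W
I_L = P_in / (√3·V_L·cosφ) = 103155 / (1.732 × 208 × 0.82) = 349 A

349 A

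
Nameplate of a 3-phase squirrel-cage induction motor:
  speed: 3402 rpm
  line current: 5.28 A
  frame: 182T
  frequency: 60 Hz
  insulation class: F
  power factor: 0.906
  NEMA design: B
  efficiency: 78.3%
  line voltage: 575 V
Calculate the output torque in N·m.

P_in = √3·V·I·cosφ = 1.732 × 575 × 5.28 × 0.906 = 4764 W
P_out = η·P_in = 0.783 × 4764 = 3730 W
n = 3402 rpm
ω = 2π×3402/60 = 356.3 rad/s
τ = P_out/ω = 3730/356.3 = 10.5 N·m

10.5 N·m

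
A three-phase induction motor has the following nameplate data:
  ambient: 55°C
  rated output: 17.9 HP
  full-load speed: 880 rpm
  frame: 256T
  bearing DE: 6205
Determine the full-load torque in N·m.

145 N·m

P_out = 17.9 × 746 = 13353 W
ω = 2π × 880/60 = 92.15 rad/s
τ = P_out/ω = 13353/92.15 = 145 N·m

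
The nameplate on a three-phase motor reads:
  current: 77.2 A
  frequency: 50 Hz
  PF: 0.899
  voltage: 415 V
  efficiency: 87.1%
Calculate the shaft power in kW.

43.5 kW

P_in = √3·V·I·cosφ = 1.732 × 415 × 77.2 × 0.899 = 49885 W
P_out = η·P_in = 0.871 × 49885 = 43450 W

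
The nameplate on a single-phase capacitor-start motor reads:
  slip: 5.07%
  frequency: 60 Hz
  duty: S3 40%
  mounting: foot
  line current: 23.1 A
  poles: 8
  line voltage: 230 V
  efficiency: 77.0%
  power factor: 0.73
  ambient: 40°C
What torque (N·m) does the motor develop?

33.4 N·m

P_in = V·I·cosφ = 230 × 23.1 × 0.73 = 3878 W
P_out = η·P_in = 0.77 × 3878 = 2986 W
n_s = 120×60/8 = 900 rpm; n = 900×(1−0.0507) = 854 rpm
ω = 2π×854/60 = 89.43 rad/s
τ = P_out/ω = 2986/89.43 = 33.4 N·m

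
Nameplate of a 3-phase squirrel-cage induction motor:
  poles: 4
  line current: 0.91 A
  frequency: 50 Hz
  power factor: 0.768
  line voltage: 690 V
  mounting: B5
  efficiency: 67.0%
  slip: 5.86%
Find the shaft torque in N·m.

3.78 N·m

P_in = √3·V·I·cosφ = 1.732 × 690 × 0.91 × 0.768 = 835 W
P_out = η·P_in = 0.67 × 835 = 559 W
n_s = 120×50/4 = 1500 rpm; n = 1500×(1−0.0586) = 1412 rpm
ω = 2π×1412/60 = 147.9 rad/s
τ = P_out/ω = 559/147.9 = 3.78 N·m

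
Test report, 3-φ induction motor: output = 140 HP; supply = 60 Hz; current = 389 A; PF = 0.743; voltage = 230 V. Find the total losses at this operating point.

10700 W

P_in = √3·V·I·cosφ = 1.732×230×389×0.743 = 115137 W
P_out = 140×746 = 104440 W
Losses = P_in − P_out = 115137 − 104440 = 10697 W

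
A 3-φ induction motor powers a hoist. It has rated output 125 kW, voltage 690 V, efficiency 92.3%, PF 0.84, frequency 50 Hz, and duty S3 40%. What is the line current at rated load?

P_out = 125 kW = 125000 W
P_in = P_out / η = 125000 / 0.923 = 135428 W
I_L = P_in / (√3·V_L·cosφ) = 135428 / (1.732 × 690 × 0.84) = 135 A

135 A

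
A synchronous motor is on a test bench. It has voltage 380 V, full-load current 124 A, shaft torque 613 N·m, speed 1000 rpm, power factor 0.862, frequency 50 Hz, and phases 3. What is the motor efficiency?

91.2 %

ω = 2π × 1000/60 = 104.7 rad/s; P_out = τω = 613 × 104.7 = 64181 W
P_in = √3·V_L·I_L·cosφ = 1.732 × 380 × 124 × 0.862 = 70349 W
η = P_out / P_in = 64181 / 70349 = 0.912 = 91.2%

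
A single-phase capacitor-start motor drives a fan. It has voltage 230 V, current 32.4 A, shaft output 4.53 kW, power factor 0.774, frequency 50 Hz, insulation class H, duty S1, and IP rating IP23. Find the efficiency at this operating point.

P_out = 4.53 kW = 4530 W
P_in = V·I·cosφ = 230 × 32.4 × 0.774 = 5768 W
η = P_out / P_in = 4530 / 5768 = 0.785 = 78.5%

78.5 %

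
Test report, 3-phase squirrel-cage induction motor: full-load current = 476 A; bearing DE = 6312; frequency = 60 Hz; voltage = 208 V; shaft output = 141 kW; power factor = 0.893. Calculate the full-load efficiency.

92.1 %

P_out = 141 kW = 141000 W
P_in = √3·V_L·I_L·cosφ = 1.732 × 208 × 476 × 0.893 = 153133 W
η = P_out / P_in = 141000 / 153133 = 0.921 = 92.1%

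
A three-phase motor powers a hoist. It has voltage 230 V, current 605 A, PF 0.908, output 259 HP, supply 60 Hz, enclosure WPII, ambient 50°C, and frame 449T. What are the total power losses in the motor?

P_in = √3·V·I·cosφ = 1.732×230×605×0.908 = 218835 W
P_out = 259×746 = 193214 W
Losses = P_in − P_out = 218835 − 193214 = 25621 W

25.6 kW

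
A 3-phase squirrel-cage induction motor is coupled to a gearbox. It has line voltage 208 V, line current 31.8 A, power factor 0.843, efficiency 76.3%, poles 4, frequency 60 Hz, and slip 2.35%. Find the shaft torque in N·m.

P_in = √3·V·I·cosφ = 1.732 × 208 × 31.8 × 0.843 = 9658 W
P_out = η·P_in = 0.763 × 9658 = 7369 W
n_s = 120×60/4 = 1800 rpm; n = 1800×(1−0.0235) = 1758 rpm
ω = 2π×1758/60 = 184.1 rad/s
τ = P_out/ω = 7369/184.1 = 40 N·m

40 N·m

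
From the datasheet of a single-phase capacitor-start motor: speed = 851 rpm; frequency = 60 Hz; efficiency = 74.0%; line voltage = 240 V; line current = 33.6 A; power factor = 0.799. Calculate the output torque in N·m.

P_in = V·I·cosφ = 240 × 33.6 × 0.799 = 6443 W
P_out = η·P_in = 0.74 × 6443 = 4768 W
n = 851 rpm
ω = 2π×851/60 = 89.12 rad/s
τ = P_out/ω = 4768/89.12 = 53.5 N·m

53.5 N·m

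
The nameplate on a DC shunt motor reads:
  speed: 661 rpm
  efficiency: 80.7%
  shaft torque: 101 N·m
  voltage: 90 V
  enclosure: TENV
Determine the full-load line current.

96.3 A

ω = 2π×661/60 = 69.22 rad/s; P_out = τω = 101 × 69.22 = 6991 W
P_in = P_out / η = 6991 / 0.807 = 8663 W
I = P_in / V = 8663 / 90 = 96.3 A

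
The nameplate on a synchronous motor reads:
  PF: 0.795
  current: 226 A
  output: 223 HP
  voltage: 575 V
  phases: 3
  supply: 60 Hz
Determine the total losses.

P_in = √3·V·I·cosφ = 1.732×575×226×0.795 = 178933 W
P_out = 223×746 = 166358 W
Losses = P_in − P_out = 178933 − 166358 = 12575 W

12.6 kW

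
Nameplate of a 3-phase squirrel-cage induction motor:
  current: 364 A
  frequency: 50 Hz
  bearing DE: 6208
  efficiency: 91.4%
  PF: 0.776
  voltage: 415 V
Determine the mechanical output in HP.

P_in = √3·V·I·cosφ = 1.732 × 415 × 364 × 0.776 = 203029 W
P_out = η·P_in = 0.914 × 203029 = 185569 W
= 185569/746 = 249 HP

249 HP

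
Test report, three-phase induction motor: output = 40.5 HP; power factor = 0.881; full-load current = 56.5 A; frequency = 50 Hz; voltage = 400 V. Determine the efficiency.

87.6 %

P_out = 40.5 × 746 = 30213 W
P_in = √3·V_L·I_L·cosφ = 1.732 × 400 × 56.5 × 0.881 = 34485 W
η = P_out / P_in = 30213 / 34485 = 0.876 = 87.6%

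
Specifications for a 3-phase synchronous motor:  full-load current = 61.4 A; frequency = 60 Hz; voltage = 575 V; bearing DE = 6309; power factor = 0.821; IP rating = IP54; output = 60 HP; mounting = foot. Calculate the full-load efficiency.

P_out = 60 × 746 = 44760 W
P_in = √3·V_L·I_L·cosφ = 1.732 × 575 × 61.4 × 0.821 = 50203 W
η = P_out / P_in = 44760 / 50203 = 0.892 = 89.2%

89.2 %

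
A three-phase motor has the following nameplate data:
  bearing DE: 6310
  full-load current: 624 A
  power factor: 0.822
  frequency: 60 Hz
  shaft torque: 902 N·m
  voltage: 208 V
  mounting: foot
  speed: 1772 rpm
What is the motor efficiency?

ω = 2π × 1772/60 = 185.6 rad/s; P_out = τω = 902 × 185.6 = 167411 W
P_in = √3·V_L·I_L·cosφ = 1.732 × 208 × 624 × 0.822 = 184785 W
η = P_out / P_in = 167411 / 184785 = 0.906 = 90.6%

90.6 %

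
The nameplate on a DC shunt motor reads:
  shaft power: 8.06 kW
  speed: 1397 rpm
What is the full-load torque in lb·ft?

ω = 2π × 1397/60 = 146.3 rad/s
τ = P/ω = 8060/146.3 = 55.09 N·m
In lb·ft: 55.09/1.356 = 40.6 lb·ft

40.6 lb·ft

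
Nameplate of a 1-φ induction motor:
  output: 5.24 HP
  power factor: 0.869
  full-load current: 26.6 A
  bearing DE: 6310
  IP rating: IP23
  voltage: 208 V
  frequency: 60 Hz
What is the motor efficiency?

81.3 %

P_out = 5.24 × 746 = 3909 W
P_in = V·I·cosφ = 208 × 26.6 × 0.869 = 4808 W
η = P_out / P_in = 3909 / 4808 = 0.813 = 81.3%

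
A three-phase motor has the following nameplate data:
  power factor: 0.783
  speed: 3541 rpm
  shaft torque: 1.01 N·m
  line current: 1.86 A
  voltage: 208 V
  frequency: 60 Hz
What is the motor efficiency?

71.4 %

ω = 2π × 3541/60 = 370.8 rad/s; P_out = τω = 1.01 × 370.8 = 375 W
P_in = √3·V_L·I_L·cosφ = 1.732 × 208 × 1.86 × 0.783 = 525 W
η = P_out / P_in = 375 / 525 = 0.714 = 71.4%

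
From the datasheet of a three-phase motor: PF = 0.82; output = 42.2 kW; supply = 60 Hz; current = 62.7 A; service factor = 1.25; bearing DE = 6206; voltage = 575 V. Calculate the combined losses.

9000 W

P_in = √3·V·I·cosφ = 1.732×575×62.7×0.82 = 51203 W
P_out = 42200 W
Losses = P_in − P_out = 51203 − 42200 = 9003 W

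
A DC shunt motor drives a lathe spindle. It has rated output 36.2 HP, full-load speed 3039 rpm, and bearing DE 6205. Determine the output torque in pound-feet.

62.6 lb·ft

P_out = 36.2 × 746 = 27005 W
ω = 2π × 3039/60 = 318.2 rad/s
τ = P_out/ω = 27005/318.2 = 84.87 N·m
In lb·ft: 84.87/1.356 = 62.6 lb·ft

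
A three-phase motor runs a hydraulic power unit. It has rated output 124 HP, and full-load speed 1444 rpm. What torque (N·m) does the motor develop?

612 N·m

P_out = 124 × 746 = 92504 W
ω = 2π × 1444/60 = 151.2 rad/s
τ = P_out/ω = 92504/151.2 = 612 N·m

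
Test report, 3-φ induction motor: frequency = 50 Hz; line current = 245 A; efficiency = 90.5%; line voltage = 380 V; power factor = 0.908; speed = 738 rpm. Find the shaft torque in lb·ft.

1260 lb·ft

P_in = √3·V·I·cosφ = 1.732 × 380 × 245 × 0.908 = 146414 W
P_out = η·P_in = 0.905 × 146414 = 132505 W
n = 738 rpm
ω = 2π×738/60 = 77.28 rad/s
τ = P_out/ω = 132505/77.28 = 1715 N·m
In lb·ft: 1715/1.356 = 1260 lb·ft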